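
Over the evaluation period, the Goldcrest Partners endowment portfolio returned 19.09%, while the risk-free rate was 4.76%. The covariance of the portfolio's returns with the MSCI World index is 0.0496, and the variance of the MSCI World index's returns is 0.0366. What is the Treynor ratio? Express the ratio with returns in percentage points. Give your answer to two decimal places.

β = Cov / Var = 0.0496 / 0.0366 = 1.3552
Treynor = (Rp − Rf) / β = (19.09% − 4.76%) / 1.3552 = 14.33 / 1.3552 = 10.5741

10.57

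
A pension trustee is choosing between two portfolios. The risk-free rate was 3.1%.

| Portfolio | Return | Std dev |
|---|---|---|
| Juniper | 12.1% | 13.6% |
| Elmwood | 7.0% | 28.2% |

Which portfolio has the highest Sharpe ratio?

Juniper: Sharpe ratio = (12.1% − 3.1%) / 13.6% = 0.662
Elmwood: Sharpe ratio = (7.0% − 3.1%) / 28.2% = 0.138
Highest: Juniper (0.662).

Juniper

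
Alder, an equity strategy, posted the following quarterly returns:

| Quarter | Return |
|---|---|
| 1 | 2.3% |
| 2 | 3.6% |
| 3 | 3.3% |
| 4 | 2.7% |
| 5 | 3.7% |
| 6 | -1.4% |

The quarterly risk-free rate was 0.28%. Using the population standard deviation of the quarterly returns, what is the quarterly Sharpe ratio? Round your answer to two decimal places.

1.19

Mean return r̄ = 14.20 / 6 = 2.3667%
Σ(r − r̄)² = 18.4733; population σ = √(18.4733/6) = 1.7547%
Sharpe = (r̄ − rf) / σ = (2.3667 − 0.28) / 1.7547 = 2.0867 / 1.7547 = 1.1892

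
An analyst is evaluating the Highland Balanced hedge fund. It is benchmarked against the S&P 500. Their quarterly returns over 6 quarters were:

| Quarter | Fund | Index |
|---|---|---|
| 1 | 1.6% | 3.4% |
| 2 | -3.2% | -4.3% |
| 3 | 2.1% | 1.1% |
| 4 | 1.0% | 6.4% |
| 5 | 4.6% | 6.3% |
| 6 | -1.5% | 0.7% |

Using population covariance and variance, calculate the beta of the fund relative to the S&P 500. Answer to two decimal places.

r̄p = 0.7667%,  r̄m = 2.2667%
Cov = Σ(rp − r̄p)(rm − r̄m) / 6 = 7.5689
Var(rm) = Σ(rm − r̄m)² / 6 = 13.5956
β = Cov / Var = 7.5689 / 13.5956 = 0.5567

0.56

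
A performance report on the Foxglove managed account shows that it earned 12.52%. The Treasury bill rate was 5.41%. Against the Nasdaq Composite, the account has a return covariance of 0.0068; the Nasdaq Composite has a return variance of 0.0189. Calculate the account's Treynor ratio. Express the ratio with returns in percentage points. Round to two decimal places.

β = Cov / Var = 0.0068 / 0.0189 = 0.3598
Treynor = (Rp − Rf) / β = (12.52% − 5.41%) / 0.3598 = 7.11 / 0.3598 = 19.7610

19.76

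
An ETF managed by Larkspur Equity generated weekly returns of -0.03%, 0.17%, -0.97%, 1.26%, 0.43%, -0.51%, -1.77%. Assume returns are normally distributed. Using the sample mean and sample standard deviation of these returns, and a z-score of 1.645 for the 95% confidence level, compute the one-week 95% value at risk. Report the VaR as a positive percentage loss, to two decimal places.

1.83

μ = (-0.03 + 0.17 − 0.97 + 1.26 + 0.43 − 0.51 − 1.77) / 7 = -0.2029%
Sample std dev = √[5.8481 / 6] = 0.9873%
VaR = −(μ − z·σ) = −(-0.2029 − 1.645 × 0.9873) = −(-1.8270) = 1.8270%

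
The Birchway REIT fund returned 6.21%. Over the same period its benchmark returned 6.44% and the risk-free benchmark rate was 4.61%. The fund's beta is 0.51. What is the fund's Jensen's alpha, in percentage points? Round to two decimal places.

CAPM expected return = Rf + β(Rm − Rf) = 4.61% + 0.51 × (6.44% − 4.61%) = 4.61 + 0.51 × 1.83 = 5.5433%
Jensen's α = Rp − E[R] = 6.21% − 5.5433% = 0.6667

0.67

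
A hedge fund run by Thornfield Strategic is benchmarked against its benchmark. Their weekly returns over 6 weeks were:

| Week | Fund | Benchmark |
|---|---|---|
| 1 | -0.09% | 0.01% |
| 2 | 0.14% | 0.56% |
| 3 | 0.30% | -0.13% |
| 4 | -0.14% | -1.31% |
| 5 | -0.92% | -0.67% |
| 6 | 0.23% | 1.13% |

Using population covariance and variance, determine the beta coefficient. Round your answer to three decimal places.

r̄p = -0.0800%,  r̄m = -0.0683%
Cov = Σ(rp − r̄p)(rm − r̄m) / 6 = 0.1776
Var(rm) = Σ(rm − r̄m)² / 6 = 0.6241
β = Cov / Var = 0.1776 / 0.6241 = 0.2846

0.285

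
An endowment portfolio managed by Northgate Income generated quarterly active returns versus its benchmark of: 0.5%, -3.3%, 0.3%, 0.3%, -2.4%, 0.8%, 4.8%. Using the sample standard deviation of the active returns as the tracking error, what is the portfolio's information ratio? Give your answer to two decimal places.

μ = (0.5 − 3.3 + 0.3 + 0.3 − 2.4 + 0.8 + 4.8) / 7 = 1.00 / 7 = 0.1429%
Σ(r − μ)² = (0.5 − 0.1429)² + (-3.3 − 0.1429)² + … = 40.6171
σ = √[40.6171 / 6] = 2.6018%
IR = μ / tracking error = 0.1429 / 2.6018 = 0.0549

0.05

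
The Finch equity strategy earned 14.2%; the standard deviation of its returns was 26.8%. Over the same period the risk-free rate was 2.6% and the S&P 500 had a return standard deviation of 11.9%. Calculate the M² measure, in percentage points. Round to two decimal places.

7.75

Sharpe = (Rp − Rf) / σp = (14.2% − 2.6%) / 26.8% = 0.4328
M² = Rf + Sharpe × σm = 2.6% + 0.4328 × 11.9% = 7.7503%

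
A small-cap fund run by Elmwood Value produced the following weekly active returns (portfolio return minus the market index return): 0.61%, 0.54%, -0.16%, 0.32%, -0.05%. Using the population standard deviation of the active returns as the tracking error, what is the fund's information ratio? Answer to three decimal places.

μ = (0.61 + 0.54 − 0.16 + 0.32 − 0.05) / 5 = 0.2520%
Population std dev = √[0.4767 / 5] = 0.3088%
IR = μ / tracking error = 0.2520 / 0.3088 = 0.8161

0.816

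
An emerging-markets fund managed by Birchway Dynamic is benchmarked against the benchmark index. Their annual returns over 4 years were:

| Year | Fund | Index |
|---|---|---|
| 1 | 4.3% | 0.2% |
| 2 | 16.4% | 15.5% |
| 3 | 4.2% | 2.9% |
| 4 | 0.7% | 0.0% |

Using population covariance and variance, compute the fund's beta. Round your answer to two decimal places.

0.91

r̄p = 6.4000%,  r̄m = 4.6500%
Cov = Σ(rp − r̄p)(rm − r̄m) / 4 = 37.0500
Var(rm) = Σ(rm − r̄m)² / 4 = 40.5525
β = Cov / Var = 37.0500 / 40.5525 = 0.9136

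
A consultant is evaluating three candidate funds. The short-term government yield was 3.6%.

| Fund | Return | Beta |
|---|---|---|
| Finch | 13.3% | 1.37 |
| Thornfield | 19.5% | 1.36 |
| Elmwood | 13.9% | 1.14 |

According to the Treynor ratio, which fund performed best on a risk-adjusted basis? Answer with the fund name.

Finch: Treynor = (13.3% − 3.6%) / 1.37 = 7.080
Thornfield: Treynor = (19.5% − 3.6%) / 1.36 = 11.691
Elmwood: Treynor = (13.9% − 3.6%) / 1.14 = 9.035
Highest: Thornfield (11.691).

Thornfield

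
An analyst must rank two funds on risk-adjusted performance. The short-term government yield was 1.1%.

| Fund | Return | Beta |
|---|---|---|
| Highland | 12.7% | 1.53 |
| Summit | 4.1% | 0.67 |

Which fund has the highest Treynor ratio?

Highland: Treynor = (12.7% − 1.1%) / 1.53 = 7.582
Summit: Treynor = (4.1% − 1.1%) / 0.67 = 4.478
Highest: Highland (7.582).

Highland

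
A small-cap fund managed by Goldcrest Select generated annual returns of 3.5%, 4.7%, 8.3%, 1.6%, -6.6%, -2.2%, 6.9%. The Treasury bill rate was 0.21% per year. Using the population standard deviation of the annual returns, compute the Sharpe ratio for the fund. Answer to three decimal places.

0.434

r̄ = (3.5 + 4.7 + 8.3 + 1.6 − 6.6 − 2.2 + 6.9) / 7 = 2.3143%
Σ(r − r̄)² = 164.3086; population σ = √(164.3086/7) = 4.8449%
Sharpe = (r̄ − rf) / σ = (2.3143 − 0.21) / 4.8449 = 2.1043 / 4.8449 = 0.4343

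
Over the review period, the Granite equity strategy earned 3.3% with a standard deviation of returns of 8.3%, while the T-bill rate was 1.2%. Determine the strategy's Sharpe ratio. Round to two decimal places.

0.25

Sharpe = (Rp − Rf) / σp = (3.3% − 1.2%) / 8.3% = 2.10% / 8.3% = 0.2530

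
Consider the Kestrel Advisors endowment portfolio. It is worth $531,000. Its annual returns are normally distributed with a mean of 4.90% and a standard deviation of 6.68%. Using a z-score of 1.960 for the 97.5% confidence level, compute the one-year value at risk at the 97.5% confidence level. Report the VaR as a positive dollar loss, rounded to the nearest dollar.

Return at the 97.5% tail: μ − z·σ = 4.90% − 1.960 × 6.68% = 4.9 − 13.0928 = -8.1928%
VaR = −(-8.1928%) × $531,000 = 8.1928% × $531,000 = $43,504

$43,504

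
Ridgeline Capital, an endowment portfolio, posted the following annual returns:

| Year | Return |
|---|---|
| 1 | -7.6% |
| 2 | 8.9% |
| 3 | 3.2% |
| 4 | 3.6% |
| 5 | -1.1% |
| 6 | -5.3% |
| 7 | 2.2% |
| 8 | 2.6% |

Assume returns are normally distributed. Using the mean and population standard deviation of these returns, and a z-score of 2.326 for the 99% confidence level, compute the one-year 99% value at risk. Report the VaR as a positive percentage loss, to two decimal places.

Mean return μ = 6.50 / 8 = 0.8125%
Population std dev = √[195.7888 / 8] = 4.9471%
VaR = −(μ − z·σ) = −(0.8125 − 2.326 × 4.9471) = −(-10.6945) = 10.6945%

10.69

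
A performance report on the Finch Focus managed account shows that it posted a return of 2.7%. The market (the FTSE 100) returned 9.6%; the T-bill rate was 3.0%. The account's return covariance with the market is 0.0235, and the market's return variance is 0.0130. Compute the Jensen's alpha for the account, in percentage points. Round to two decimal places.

β = Cov / Var = 0.0235 / 0.0130 = 1.8077
E[R] = Rf + β(Rm − Rf) = 3.0% + 1.8077 × (9.6% − 3.0%) = 14.9308%
α = Rp − E[R] = 2.7% − 14.9308% = -12.2308

-12.23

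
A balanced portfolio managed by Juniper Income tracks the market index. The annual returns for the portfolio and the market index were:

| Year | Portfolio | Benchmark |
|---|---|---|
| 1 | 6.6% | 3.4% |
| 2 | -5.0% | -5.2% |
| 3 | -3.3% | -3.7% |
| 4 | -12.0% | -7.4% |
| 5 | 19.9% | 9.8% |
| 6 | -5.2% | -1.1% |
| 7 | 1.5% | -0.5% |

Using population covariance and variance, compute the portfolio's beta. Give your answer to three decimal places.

1.743

r̄p = 0.3571%,  r̄m = -0.6714%
Cov = Σ(rp − r̄p)(rm − r̄m) / 7 = 50.1598
Var(rm) = Σ(rm − r̄m)² / 7 = 28.7706
β = Cov / Var = 50.1598 / 28.7706 = 1.7434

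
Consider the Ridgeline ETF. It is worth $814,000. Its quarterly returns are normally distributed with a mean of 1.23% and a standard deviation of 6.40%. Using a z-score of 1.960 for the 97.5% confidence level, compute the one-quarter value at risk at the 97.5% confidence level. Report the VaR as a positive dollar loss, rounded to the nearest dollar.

$92,096

Return at the 97.5% tail: μ − z·σ = 1.23% − 1.960 × 6.40% = 1.23 − 12.5440 = -11.3140%
VaR = −(-11.3140%) × $814,000 = 11.3140% × $814,000 = $92,096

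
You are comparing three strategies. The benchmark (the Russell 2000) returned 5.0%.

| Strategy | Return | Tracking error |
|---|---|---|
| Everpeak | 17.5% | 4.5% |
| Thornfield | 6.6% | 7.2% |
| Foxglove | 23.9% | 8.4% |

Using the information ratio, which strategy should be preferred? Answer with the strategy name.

Everpeak

Everpeak: IR = (17.5% − 5.0%) / 4.5% = 2.778
Thornfield: IR = (6.6% − 5.0%) / 7.2% = 0.222
Foxglove: IR = (23.9% − 5.0%) / 8.4% = 2.250
Highest: Everpeak (2.778).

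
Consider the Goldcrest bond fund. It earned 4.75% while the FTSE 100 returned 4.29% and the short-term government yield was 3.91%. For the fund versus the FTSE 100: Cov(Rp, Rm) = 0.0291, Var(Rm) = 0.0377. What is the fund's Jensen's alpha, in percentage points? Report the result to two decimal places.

0.55

β = Cov / Var = 0.0291 / 0.0377 = 0.7719
E[R] = Rf + β(Rm − Rf) = 3.91% + 0.7719 × (4.29% − 3.91%) = 4.2033%
α = Rp − E[R] = 4.75% − 4.2033% = 0.5467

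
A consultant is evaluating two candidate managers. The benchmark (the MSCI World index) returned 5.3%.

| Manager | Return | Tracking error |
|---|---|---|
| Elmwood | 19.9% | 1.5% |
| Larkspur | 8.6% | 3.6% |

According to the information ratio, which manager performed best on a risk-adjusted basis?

Elmwood: IR = (19.9% − 5.3%) / 1.5% = 9.733
Larkspur: IR = (8.6% − 5.3%) / 3.6% = 0.917
Highest: Elmwood (9.733).

Elmwood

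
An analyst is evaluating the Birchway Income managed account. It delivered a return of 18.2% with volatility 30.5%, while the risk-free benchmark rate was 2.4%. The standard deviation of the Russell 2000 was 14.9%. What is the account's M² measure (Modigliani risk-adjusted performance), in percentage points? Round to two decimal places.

Sharpe = (Rp − Rf) / σp = (18.2% − 2.4%) / 30.5% = 0.5180
M² = Rf + Sharpe × σm = 2.4% + 0.5180 × 14.9% = 10.1182%

10.12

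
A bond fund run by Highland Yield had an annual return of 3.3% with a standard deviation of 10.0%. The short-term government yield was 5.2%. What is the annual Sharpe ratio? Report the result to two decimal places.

-0.19

Sharpe = (Rp − Rf) / σp = (3.3% − 5.2%) / 10.0% = -1.90% / 10.0% = -0.1900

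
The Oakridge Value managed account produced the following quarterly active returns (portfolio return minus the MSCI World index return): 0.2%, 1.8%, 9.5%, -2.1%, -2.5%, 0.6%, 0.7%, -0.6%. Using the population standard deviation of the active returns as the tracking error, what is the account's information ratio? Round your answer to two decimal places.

0.27

r̄ = (0.2 + 1.8 + 9.5 − 2.1 − 2.5 + 0.6 + 0.7 − 0.6) / 8 = 7.60 / 8 = 0.9500%
Population σ = √[Σ(r − r̄)² / 8] = √[98.1800 / 8] = √12.2725 = 3.5032%
IR = r̄ / tracking error = 0.9500 / 3.5032 = 0.2712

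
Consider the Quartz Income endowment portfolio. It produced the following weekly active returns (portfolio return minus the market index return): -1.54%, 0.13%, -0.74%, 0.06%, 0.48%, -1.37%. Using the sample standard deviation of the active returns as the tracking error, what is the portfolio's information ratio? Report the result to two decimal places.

μ = (-1.54 + 0.13 − 0.74 + 0.06 + 0.48 − 1.37) / 6 = -0.4967%
Σ(r − μ)² = (-1.54 − (-0.4967))² + (0.13 − (-0.4967))² + (-0.74 − (-0.4967))² + … = 3.5669
sample σ = √(3.5669 / 5) = √0.7134 = 0.8446%
IR = μ / tracking error = -0.4967 / 0.8446 = -0.5881

-0.59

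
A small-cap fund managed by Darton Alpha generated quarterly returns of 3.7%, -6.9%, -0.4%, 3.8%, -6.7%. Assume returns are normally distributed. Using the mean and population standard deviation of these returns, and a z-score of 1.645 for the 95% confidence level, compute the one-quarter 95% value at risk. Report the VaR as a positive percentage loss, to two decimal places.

9.10

Mean return μ = -6.50 / 5 = -1.3000%
Population std dev = √[112.3400 / 5] = 4.7400%
VaR = −(μ − z·σ) = −(-1.3000 − 1.645 × 4.7400) = −(-9.0973) = 9.0973%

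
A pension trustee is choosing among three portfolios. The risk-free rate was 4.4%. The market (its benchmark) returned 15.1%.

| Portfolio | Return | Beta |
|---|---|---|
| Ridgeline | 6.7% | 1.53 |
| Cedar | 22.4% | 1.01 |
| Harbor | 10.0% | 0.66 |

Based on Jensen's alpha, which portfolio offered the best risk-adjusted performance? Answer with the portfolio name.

Cedar

Ridgeline: α = 6.7% − [4.4% + 1.53 × (15.1% − 4.4%)] = -14.071
Cedar: α = 22.4% − [4.4% + 1.01 × (15.1% − 4.4%)] = 7.193
Harbor: α = 10.0% − [4.4% + 0.66 × (15.1% − 4.4%)] = -1.462
Highest: Cedar (7.193).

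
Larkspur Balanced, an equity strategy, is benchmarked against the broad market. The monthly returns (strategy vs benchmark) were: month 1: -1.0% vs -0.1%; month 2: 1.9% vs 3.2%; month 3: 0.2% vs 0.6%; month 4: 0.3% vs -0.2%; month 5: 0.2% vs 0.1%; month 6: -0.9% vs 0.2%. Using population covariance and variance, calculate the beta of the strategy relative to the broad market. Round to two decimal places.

0.68

r̄p = 0.1167%,  r̄m = 0.6333%
Cov = Σ(rp − r̄p)(rm − r̄m) / 6 = 0.9394
Var(rm) = Σ(rm − r̄m)² / 6 = 1.3822
β = Cov / Var = 0.9394 / 1.3822 = 0.6796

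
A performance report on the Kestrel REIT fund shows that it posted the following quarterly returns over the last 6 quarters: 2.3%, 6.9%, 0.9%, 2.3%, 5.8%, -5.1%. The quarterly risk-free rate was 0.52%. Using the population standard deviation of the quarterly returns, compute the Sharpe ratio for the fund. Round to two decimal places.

Mean return μ = 13.10 / 6 = 2.1833%
Population σ = √[Σ(r − μ)² / 6] = √[90.0483 / 6] = √15.0081 = 3.8740%
Sharpe = (μ − rf) / σ = (2.1833 − 0.52) / 3.8740 = 1.6633 / 3.8740 = 0.4293

0.43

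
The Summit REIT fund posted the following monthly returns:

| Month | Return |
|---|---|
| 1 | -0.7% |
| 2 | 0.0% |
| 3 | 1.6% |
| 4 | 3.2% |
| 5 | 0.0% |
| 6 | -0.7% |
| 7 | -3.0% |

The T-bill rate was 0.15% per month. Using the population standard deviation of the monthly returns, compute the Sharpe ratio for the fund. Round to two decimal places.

-0.05

Mean return μ = 0.40 / 7 = 0.0571%
Population σ = √[Σ(r − μ)² / 7] = √[22.7571 / 7] = √3.2510 = 1.8031%
Sharpe = (μ − rf) / σ = (0.0571 − 0.15) / 1.8031 = -0.0929 / 1.8031 = -0.0515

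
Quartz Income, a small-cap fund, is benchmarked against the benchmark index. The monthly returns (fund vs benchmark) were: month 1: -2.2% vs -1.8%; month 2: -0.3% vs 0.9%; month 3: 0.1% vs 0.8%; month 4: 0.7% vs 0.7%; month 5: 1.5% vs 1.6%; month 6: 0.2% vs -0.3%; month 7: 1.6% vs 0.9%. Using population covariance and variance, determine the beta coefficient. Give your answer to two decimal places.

r̄p = 0.2286%,  r̄m = 0.4000%
Cov = Σ(rp − r̄p)(rm − r̄m) / 7 = 1.0571
Var(rm) = Σ(rm − r̄m)² / 7 = 1.0743
β = Cov / Var = 1.0571 / 1.0743 = 0.9840

0.98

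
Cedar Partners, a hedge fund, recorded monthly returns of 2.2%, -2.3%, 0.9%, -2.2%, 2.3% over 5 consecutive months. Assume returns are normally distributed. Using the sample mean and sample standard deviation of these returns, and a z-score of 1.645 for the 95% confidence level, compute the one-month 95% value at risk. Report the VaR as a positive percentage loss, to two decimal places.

Mean return r̄ = 0.90 / 5 = 0.1800%
Σ(r − r̄)² = 20.9080; sample σ = √(20.9080/4) = 2.2863%
VaR = −(r̄ − z·σ) = −(0.1800 − 1.645 × 2.2863) = −(-3.5810) = 3.5810%

3.58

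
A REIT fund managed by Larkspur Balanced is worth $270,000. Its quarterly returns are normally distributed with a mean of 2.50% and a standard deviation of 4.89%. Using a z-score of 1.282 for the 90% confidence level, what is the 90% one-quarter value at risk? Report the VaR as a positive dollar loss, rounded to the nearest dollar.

Return at the 90% tail: μ − z·σ = 2.50% − 1.282 × 4.89% = 2.5 − 6.26898 = -3.76898%
VaR = −(-3.76898%) × $270,000 = 3.76898% × $270,000 = $10,176

$10,176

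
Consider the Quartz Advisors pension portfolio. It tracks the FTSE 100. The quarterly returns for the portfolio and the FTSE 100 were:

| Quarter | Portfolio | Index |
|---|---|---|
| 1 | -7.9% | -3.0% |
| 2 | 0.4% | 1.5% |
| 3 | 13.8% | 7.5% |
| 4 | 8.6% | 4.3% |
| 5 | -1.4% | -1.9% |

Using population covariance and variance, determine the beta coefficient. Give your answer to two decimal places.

r̄p = 2.7000%,  r̄m = 1.6800%
Cov = Σ(rp − r̄p)(rm − r̄m) / 5 = 28.9520
Var(rm) = Σ(rm − r̄m)² / 5 = 15.0976
β = Cov / Var = 28.9520 / 15.0976 = 1.9177

1.92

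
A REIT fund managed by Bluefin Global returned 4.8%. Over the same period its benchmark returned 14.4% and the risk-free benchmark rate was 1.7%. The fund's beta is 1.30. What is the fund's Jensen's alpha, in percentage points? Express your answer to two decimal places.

-13.41

CAPM expected return = Rf + β(Rm − Rf) = 1.7% + 1.30 × (14.4% − 1.7%) = 1.7 + 1.30 × 12.70 = 18.2100%
Jensen's α = Rp − E[R] = 4.8% − 18.2100% = -13.4100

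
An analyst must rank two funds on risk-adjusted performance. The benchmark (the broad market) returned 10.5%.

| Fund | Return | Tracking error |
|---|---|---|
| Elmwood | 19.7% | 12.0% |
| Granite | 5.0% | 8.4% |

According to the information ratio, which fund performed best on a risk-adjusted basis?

Elmwood: IR = (19.7% − 10.5%) / 12.0% = 0.767
Granite: IR = (5.0% − 10.5%) / 8.4% = -0.655
Highest: Elmwood (0.767).

Elmwood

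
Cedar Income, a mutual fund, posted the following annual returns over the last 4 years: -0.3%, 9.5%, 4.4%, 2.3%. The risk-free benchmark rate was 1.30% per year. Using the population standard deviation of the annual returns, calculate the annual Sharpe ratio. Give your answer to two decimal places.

0.74

Mean return μ = 15.90 / 4 = 3.9750%
Σ(r − μ)² = 51.7875; population σ = √(51.7875/4) = 3.5982%
Sharpe = (μ − rf) / σ = (3.9750 − 1.3) / 3.5982 = 2.6750 / 3.5982 = 0.7434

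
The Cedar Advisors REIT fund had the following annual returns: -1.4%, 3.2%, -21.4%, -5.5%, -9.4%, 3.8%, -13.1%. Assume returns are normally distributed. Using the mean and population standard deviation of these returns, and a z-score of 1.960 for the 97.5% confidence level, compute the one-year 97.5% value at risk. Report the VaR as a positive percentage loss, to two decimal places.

22.83

μ = (-1.4 + 3.2 − 21.4 − 5.5 − 9.4 + 3.8 − 13.1) / 7 = -43.80 / 7 = -6.2571%
Σ(r − μ)² = 500.7571; population σ = √(500.7571/7) = 8.4579%
VaR = −(μ − z·σ) = −(-6.2571 − 1.960 × 8.4579) = −(-22.8346) = 22.8346%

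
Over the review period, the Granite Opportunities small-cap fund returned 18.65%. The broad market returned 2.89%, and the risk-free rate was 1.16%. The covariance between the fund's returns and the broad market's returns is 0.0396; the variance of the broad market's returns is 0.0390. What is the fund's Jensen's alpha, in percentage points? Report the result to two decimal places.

β = Cov / Var = 0.0396 / 0.0390 = 1.0154
E[R] = Rf + β(Rm − Rf) = 1.16% + 1.0154 × (2.89% − 1.16%) = 2.9166%
α = Rp − E[R] = 18.65% − 2.9166% = 15.7334

15.73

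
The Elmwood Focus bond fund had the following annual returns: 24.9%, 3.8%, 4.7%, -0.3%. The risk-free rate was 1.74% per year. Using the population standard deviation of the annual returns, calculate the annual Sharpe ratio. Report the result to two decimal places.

μ = (24.9 + 3.8 + 4.7 − 0.3) / 4 = 8.2750%
Σ(r − μ)² = 382.7275; population σ = √(382.7275/4) = 9.7817%
Sharpe = (μ − rf) / σ = (8.2750 − 1.74) / 9.7817 = 6.5350 / 9.7817 = 0.6681

0.67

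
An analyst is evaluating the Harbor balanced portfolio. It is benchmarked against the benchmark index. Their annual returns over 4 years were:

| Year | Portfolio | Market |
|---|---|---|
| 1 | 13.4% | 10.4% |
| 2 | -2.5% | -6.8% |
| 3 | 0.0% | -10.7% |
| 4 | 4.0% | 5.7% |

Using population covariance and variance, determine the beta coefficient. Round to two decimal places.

r̄p = 3.7250%,  r̄m = -0.3500%
Cov = Σ(rp − r̄p)(rm − r̄m) / 4 = 46.0938
Var(rm) = Σ(rm − r̄m)² / 4 = 75.2225
β = Cov / Var = 46.0938 / 75.2225 = 0.6128

0.61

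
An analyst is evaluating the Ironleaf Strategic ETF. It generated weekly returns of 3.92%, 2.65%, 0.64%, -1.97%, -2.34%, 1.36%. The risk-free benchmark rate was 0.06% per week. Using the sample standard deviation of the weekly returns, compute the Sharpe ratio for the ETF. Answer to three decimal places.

0.261

Mean return r̄ = 4.260 / 6 = 0.7100%
Sample σ = √[Σ(r − r̄)² / 5] = √[30.9800 / 5] = √6.1960 = 2.4892%
Sharpe = (r̄ − rf) / σ = (0.7100 − 0.06) / 2.4892 = 0.6500 / 2.4892 = 0.2611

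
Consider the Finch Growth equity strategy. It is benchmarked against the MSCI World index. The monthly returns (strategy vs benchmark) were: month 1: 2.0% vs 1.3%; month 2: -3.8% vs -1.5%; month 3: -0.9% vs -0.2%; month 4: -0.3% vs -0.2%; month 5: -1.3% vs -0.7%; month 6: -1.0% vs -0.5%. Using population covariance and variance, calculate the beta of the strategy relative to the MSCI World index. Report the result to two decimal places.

r̄p = -0.8833%,  r̄m = -0.3000%
Cov = Σ(rp − r̄p)(rm − r̄m) / 6 = 1.3933
Var(rm) = Σ(rm − r̄m)² / 6 = 0.7033
β = Cov / Var = 1.3933 / 0.7033 = 1.9811

1.98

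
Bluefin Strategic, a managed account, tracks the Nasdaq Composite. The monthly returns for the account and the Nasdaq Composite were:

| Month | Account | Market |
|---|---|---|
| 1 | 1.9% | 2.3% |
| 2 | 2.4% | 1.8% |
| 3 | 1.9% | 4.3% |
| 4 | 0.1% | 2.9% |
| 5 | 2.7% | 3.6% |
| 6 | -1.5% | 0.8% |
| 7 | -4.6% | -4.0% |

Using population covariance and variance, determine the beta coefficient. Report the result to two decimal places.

r̄p = 0.4143%,  r̄m = 1.6714%
Cov = Σ(rp − r̄p)(rm − r̄m) / 7 = 5.6033
Var(rm) = Σ(rm − r̄m)² / 7 = 6.4963
β = Cov / Var = 5.6033 / 6.4963 = 0.8625

0.86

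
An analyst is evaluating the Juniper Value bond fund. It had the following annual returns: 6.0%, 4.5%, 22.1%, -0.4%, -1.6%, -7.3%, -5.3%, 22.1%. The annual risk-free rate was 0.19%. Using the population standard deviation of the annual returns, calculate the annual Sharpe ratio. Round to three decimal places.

Mean return r̄ = 40.10 / 8 = 5.0125%
Σ(r − r̄)² = 916.1688; population σ = √(916.1688/8) = 10.7015%
Sharpe = (r̄ − rf) / σ = (5.0125 − 0.19) / 10.7015 = 4.8225 / 10.7015 = 0.4506

0.451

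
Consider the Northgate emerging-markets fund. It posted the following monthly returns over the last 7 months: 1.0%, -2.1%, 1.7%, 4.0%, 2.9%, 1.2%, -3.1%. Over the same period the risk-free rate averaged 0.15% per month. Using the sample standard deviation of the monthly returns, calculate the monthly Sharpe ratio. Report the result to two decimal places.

0.25

r̄ = (1 − 2.1 + 1.7 + 4 + 2.9 + 1.2 − 3.1) / 7 = 5.60 / 7 = 0.8000%
Sample std dev = √[39.2800 / 6] = 2.5586%
Sharpe = (r̄ − rf) / σ = (0.8000 − 0.15) / 2.5586 = 0.6500 / 2.5586 = 0.2540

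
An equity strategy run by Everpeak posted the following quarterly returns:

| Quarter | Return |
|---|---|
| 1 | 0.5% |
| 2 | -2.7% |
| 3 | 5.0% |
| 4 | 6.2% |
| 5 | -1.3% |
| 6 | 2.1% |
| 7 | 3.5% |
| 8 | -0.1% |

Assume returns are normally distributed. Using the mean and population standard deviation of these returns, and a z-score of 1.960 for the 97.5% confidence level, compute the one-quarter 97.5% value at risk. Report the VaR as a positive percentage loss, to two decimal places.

Mean return μ = 13.20 / 8 = 1.6500%
Σ(r − μ)² = (0.5 − 1.6500)² + (-2.7 − 1.6500)² + (5 − 1.6500)² + … = 67.5600
population σ = √(67.5600 / 8) = √8.4450 = 2.9060%
VaR = −(μ − z·σ) = −(1.6500 − 1.960 × 2.9060) = −(-4.0458) = 4.0458%

4.05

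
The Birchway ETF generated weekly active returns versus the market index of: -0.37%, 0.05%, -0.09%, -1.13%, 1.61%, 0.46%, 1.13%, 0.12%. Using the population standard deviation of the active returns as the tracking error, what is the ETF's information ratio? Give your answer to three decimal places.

r̄ = (-0.37 + 0.05 − 0.09 − 1.13 + 1.61 + 0.46 + 1.13 + 0.12) / 8 = 0.2225%
Σ(r − r̄)² = (-0.37 − 0.2225)² + (0.05 − 0.2225)² + (-0.09 − 0.2225)² + … = 5.1234
σ = √[5.1234 / 8] = 0.8003%
IR = r̄ / tracking error = 0.2225 / 0.8003 = 0.2780

0.278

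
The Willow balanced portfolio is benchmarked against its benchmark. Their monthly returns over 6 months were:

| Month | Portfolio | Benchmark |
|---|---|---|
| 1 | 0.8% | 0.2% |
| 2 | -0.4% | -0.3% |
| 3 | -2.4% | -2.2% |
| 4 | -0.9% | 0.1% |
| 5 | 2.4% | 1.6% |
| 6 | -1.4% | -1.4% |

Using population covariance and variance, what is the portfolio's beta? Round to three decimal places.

r̄p = -0.3167%,  r̄m = -0.3333%
Cov = Σ(rp − r̄p)(rm − r̄m) / 6 = 1.7728
Var(rm) = Σ(rm − r̄m)² / 6 = 1.4722
β = Cov / Var = 1.7728 / 1.4722 = 1.2042

1.204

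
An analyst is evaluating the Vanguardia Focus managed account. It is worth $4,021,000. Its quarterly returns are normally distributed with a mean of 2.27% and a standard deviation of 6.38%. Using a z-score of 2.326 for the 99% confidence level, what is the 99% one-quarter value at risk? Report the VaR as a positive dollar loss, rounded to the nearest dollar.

Return at the 99% tail: μ − z·σ = 2.27% − 2.326 × 6.38% = 2.27 − 14.83988 = -12.56988%
VaR = −(-12.56988%) × $4,021,000 = 12.56988% × $4,021,000 = $505,435

$505,435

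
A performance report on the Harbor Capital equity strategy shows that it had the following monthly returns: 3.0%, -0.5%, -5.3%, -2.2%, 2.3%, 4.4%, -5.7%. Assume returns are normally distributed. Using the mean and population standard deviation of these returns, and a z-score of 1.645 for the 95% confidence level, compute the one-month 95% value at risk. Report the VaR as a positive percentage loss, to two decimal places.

6.70

r̄ = (3 − 0.5 − 5.3 − 2.2 + 2.3 + 4.4 − 5.7) / 7 = -0.5714%
Σ(r − r̄)² = 97.0343; population σ = √(97.0343/7) = 3.7232%
VaR = −(r̄ − z·σ) = −(-0.5714 − 1.645 × 3.7232) = −(-6.6961) = 6.6961%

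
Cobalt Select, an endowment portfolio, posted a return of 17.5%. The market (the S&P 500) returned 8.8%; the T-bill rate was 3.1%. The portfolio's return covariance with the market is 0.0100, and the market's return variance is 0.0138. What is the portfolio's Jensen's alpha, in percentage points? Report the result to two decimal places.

β = Cov / Var = 0.0100 / 0.0138 = 0.7246
E[R] = Rf + β(Rm − Rf) = 3.1% + 0.7246 × (8.8% − 3.1%) = 7.2302%
α = Rp − E[R] = 17.5% − 7.2302% = 10.2698

10.27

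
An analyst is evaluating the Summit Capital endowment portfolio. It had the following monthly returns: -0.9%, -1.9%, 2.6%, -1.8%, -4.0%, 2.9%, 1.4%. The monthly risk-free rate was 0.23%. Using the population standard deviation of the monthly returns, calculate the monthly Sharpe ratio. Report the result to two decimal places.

-0.20

μ = (-0.9 − 1.9 + 2.6 − 1.8 − 4 + 2.9 + 1.4) / 7 = -1.70 / 7 = -0.2429%
Σ(r − μ)² = (-0.9 − (-0.2429))² + (-1.9 − (-0.2429))² + … = 40.3771
σ = √[40.3771 / 7] = 2.4017%
Sharpe = (μ − rf) / σ = (-0.2429 − 0.23) / 2.4017 = -0.4729 / 2.4017 = -0.1969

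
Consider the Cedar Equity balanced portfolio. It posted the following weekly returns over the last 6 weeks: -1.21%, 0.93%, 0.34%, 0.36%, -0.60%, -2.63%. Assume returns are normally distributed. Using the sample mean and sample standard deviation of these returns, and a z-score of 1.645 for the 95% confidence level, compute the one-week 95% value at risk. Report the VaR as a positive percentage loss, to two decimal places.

Mean return μ = -2.810 / 6 = -0.4683%
Σ(r − μ)² = 8.5351; sample σ = √(8.5351/5) = 1.3065%
VaR = −(μ − z·σ) = −(-0.4683 − 1.645 × 1.3065) = −(-2.6175) = 2.6175%

2.62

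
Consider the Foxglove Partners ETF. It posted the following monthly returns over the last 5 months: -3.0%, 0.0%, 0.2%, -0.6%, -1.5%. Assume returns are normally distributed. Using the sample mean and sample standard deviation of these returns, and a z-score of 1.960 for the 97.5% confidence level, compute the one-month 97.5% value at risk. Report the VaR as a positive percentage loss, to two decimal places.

3.54

r̄ = (-3 + 0 + 0.2 − 0.6 − 1.5) / 5 = -4.90 / 5 = -0.9800%
Σ(r − r̄)² = 6.8480; sample σ = √(6.8480/4) = 1.3084%
VaR = −(r̄ − z·σ) = −(-0.9800 − 1.960 × 1.3084) = −(-3.5445) = 3.5445%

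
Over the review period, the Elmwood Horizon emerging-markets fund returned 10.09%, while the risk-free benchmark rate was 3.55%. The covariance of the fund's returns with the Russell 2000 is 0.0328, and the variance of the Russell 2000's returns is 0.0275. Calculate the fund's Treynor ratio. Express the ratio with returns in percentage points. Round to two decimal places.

β = Cov / Var = 0.0328 / 0.0275 = 1.1927
Treynor = (Rp − Rf) / β = (10.09% − 3.55%) / 1.1927 = 6.54 / 1.1927 = 5.4834

5.48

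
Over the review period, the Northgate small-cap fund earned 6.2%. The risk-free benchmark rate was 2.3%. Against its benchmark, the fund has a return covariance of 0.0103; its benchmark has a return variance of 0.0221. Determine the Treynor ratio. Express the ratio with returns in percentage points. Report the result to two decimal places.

β = Cov / Var = 0.0103 / 0.0221 = 0.4661
Treynor = (Rp − Rf) / β = (6.2% − 2.3%) / 0.4661 = 3.90 / 0.4661 = 8.3673

8.37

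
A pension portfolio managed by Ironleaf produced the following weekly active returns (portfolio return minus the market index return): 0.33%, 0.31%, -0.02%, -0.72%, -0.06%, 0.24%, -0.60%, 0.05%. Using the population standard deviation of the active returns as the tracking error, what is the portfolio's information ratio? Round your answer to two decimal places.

-0.16

r̄ = (0.33 + 0.31 − 0.02 − 0.72 − 0.06 + 0.24 − 0.6 + 0.05) / 8 = -0.470 / 8 = -0.0588%
Σ(r − r̄)² = (0.33 − (-0.0588))² + (0.31 − (-0.0588))² + … = 1.1199
population σ = √(1.1199 / 8) = √0.1400 = 0.3742%
IR = r̄ / tracking error = -0.0588 / 0.3742 = -0.1571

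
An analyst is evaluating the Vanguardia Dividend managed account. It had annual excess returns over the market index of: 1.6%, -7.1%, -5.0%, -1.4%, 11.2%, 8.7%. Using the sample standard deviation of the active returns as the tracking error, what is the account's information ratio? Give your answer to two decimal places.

0.18

r̄ = (1.6 − 7.1 − 5 − 1.4 + 11.2 + 8.7) / 6 = 8.00 / 6 = 1.3333%
Sample σ = √[Σ(r − r̄)² / 5] = √[270.3933 / 5] = √54.0787 = 7.3538%
IR = r̄ / tracking error = 1.3333 / 7.3538 = 0.1813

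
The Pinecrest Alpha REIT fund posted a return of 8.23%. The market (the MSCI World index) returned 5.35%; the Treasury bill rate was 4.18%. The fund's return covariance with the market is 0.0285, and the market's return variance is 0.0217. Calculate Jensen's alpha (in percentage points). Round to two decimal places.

2.51

β = Cov / Var = 0.0285 / 0.0217 = 1.3134
E[R] = Rf + β(Rm − Rf) = 4.18% + 1.3134 × (5.35% − 4.18%) = 5.7167%
α = Rp − E[R] = 8.23% − 5.7167% = 2.5133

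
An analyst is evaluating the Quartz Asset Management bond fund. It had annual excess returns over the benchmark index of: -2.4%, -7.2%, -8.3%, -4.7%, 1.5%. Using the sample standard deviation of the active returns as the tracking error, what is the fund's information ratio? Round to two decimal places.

r̄ = (-2.4 − 7.2 − 8.3 − 4.7 + 1.5) / 5 = -21.10 / 5 = -4.2200%
Sample σ = √[Σ(r − r̄)² / 4] = √[61.7880 / 4] = √15.4470 = 3.9303%
IR = r̄ / tracking error = -4.2200 / 3.9303 = -1.0737

-1.07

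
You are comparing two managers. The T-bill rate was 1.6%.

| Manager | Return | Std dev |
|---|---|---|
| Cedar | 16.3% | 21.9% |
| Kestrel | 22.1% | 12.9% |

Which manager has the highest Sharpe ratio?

Kestrel

Cedar: Sharpe ratio = (16.3% − 1.6%) / 21.9% = 0.671
Kestrel: Sharpe ratio = (22.1% − 1.6%) / 12.9% = 1.589
Highest: Kestrel (1.589).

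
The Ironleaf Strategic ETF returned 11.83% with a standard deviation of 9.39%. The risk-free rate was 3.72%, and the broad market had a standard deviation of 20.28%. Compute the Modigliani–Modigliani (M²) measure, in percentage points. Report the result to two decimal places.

Sharpe = (Rp − Rf) / σp = (11.83% − 3.72%) / 9.39% = 0.8637
M² = Rf + Sharpe × σm = 3.72% + 0.8637 × 20.28% = 21.2358%

21.24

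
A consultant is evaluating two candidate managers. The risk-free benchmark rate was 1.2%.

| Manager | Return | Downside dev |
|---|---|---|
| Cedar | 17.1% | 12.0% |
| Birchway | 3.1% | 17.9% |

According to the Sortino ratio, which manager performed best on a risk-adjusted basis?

Cedar: Sortino ratio = (17.1% − 1.2%) / 12.0% = 1.325
Birchway: Sortino ratio = (3.1% − 1.2%) / 17.9% = 0.106
Highest: Cedar (1.325).

Cedar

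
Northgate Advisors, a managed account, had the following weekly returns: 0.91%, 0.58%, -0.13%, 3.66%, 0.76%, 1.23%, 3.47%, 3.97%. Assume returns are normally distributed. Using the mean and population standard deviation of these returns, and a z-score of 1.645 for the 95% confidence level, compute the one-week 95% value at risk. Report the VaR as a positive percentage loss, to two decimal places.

r̄ = (0.91 + 0.58 − 0.13 + 3.66 + 0.76 + 1.23 + 3.47 + 3.97) / 8 = 1.8063%
Population std dev = √[18.3690 / 8] = 1.5153%
VaR = −(r̄ − z·σ) = −(1.8063 − 1.645 × 1.5153) = −(-0.6864) = 0.6864%

0.69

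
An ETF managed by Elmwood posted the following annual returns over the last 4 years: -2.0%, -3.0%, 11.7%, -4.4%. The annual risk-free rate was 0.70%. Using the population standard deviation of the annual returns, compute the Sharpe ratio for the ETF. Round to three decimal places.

-0.019

Mean return r̄ = 2.30 / 4 = 0.5750%
Σ(r − r̄)² = 167.9275; population σ = √(167.9275/4) = 6.4793%
Sharpe = (r̄ − rf) / σ = (0.5750 − 0.7) / 6.4793 = -0.1250 / 6.4793 = -0.0193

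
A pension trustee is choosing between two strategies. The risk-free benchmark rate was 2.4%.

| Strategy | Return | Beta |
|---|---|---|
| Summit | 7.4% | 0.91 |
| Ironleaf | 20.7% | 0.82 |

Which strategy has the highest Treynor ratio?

Summit: Treynor = (7.4% − 2.4%) / 0.91 = 5.495
Ironleaf: Treynor = (20.7% − 2.4%) / 0.82 = 22.317
Highest: Ironleaf (22.317).

Ironleaf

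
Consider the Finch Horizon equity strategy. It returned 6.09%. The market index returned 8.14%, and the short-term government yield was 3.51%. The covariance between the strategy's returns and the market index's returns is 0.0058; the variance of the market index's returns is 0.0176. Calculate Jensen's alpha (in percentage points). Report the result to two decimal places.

β = Cov / Var = 0.0058 / 0.0176 = 0.3295
E[R] = Rf + β(Rm − Rf) = 3.51% + 0.3295 × (8.14% − 3.51%) = 5.0356%
α = Rp − E[R] = 6.09% − 5.0356% = 1.0544

1.05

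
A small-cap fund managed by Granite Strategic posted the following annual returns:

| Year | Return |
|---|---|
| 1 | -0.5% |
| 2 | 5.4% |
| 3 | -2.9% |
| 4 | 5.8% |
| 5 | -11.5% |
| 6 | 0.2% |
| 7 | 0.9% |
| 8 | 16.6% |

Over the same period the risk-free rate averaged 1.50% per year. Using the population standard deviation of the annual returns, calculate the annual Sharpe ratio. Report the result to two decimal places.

r̄ = (-0.5 + 5.4 − 2.9 + 5.8 − 11.5 + 0.2 + 0.9 + 16.6) / 8 = 14.00 / 8 = 1.7500%
Σ(r − r̄)² = 455.6200; population σ = √(455.6200/8) = 7.5467%
Sharpe = (r̄ − rf) / σ = (1.7500 − 1.5) / 7.5467 = 0.2500 / 7.5467 = 0.0331

0.03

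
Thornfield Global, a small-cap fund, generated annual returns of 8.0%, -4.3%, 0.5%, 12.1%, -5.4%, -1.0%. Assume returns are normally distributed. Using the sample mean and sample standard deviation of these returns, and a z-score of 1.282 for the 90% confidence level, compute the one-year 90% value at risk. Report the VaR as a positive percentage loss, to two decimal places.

μ = (8 − 4.3 + 0.5 + 12.1 − 5.4 − 1) / 6 = 9.90 / 6 = 1.6500%
Σ(r − μ)² = (8 − 1.6500)² + (-4.3 − 1.6500)² + … = 242.9750
σ = √[242.9750 / 5] = 6.9710%
VaR = −(μ − z·σ) = −(1.6500 − 1.282 × 6.9710) = −(-7.2868) = 7.2868%

7.29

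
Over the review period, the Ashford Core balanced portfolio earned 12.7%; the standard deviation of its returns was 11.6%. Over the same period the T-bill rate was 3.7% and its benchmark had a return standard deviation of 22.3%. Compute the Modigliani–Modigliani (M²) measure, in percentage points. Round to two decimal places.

21.00

Sharpe = (Rp − Rf) / σp = (12.7% − 3.7%) / 11.6% = 0.7759
M² = Rf + Sharpe × σm = 3.7% + 0.7759 × 22.3% = 21.0026%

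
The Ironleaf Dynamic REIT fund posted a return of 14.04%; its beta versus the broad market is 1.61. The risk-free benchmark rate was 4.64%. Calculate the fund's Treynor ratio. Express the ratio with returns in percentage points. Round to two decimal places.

Treynor = (Rp − Rf) / β = (14.04% − 4.64%) / 1.61 = 9.40 / 1.61 = 5.8385

5.84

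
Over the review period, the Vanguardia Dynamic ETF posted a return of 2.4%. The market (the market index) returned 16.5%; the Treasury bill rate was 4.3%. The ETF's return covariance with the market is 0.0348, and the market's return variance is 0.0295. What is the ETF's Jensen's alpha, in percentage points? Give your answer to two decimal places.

-16.29

β = Cov / Var = 0.0348 / 0.0295 = 1.1797
E[R] = Rf + β(Rm − Rf) = 4.3% + 1.1797 × (16.5% − 4.3%) = 18.6923%
α = Rp − E[R] = 2.4% − 18.6923% = -16.2923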